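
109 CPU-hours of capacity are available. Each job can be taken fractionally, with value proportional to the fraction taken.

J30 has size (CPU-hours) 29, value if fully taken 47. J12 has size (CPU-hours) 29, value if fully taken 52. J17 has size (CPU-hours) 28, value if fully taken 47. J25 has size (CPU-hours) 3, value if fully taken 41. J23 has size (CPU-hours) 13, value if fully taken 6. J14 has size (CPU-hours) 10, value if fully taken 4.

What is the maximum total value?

195.8

Best value per unit of size first: J25 41/3≈13.7, J12 52/29≈1.79, J17 47/28≈1.68, J30 47/29≈1.62, J23 6/13≈0.462, J14 4/10≈0.4.
J25: take in full, 3 CPU-hours for value 41 — 106 left.
All 29 CPU-hours of J12 fit (value 52) — 77 remain.
J17: take in full, 28 CPU-hours for value 47 — 49 left.
J30: take in full, 29 CPU-hours for value 47 — 20 left.
Take all of J23 (13 CPU-hours, value 6) — 7 CPU-hours left.
Fill the last 7 CPU-hours with part of J14: 7/10 of it earns 2.8.
Total value = 195.8.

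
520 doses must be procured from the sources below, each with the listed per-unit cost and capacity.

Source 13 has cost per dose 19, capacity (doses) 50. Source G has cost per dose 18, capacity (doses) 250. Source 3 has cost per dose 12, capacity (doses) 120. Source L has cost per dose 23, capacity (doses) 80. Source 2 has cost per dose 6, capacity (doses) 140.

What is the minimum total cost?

Cheapest first:
Take 140 from Source 2 at 6 → need 380 more.
Source 3 at 12: take all 120 doses → 260 still needed.
Source G at 18: take all 250 doses → 10 still needed.
Source 13 at 19: take 10 of its 50 → requirement met.
Source L: unused.
Cost = 140×6 + 120×12 + 250×18 + 10×19 = 6970.

6970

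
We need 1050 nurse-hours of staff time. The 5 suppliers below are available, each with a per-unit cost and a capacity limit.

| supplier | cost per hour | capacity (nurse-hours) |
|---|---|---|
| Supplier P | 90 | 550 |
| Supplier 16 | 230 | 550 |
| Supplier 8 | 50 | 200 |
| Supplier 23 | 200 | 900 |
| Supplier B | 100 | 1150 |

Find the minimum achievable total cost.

Fill from the cheapest supplier first.
Take 200 from Supplier 8 at 50 ; need 850 more.
Take 550 from Supplier P at 90 ; need 300 more.
Supplier B at 100: take 300 of its 1150 ; requirement met.
Supplier 23, Supplier 16: unused.
Cost = 200×50 + 550×90 + 300×100 = 89500.

89500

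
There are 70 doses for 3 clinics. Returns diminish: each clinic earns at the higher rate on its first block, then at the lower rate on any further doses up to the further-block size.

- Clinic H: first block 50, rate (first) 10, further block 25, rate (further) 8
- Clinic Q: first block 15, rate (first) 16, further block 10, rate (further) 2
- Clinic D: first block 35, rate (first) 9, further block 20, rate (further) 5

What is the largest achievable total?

785

Order all 6 blocks by rate: Clinic Q/T1 16 > Clinic H/T1 10 > Clinic D/T1 9 > Clinic H/T2 8 > Clinic D/T2 5 > Clinic Q/T2 2.
Clinic Q T1 at 16: fill all 15 → 55 left.
Fill Clinic H T1 block (50 at 10) → 5 left.
Clinic D/T1: +5 of 35 at 9; pool empty.
Total = 16×15 + 10×50 + 9×5 = 785.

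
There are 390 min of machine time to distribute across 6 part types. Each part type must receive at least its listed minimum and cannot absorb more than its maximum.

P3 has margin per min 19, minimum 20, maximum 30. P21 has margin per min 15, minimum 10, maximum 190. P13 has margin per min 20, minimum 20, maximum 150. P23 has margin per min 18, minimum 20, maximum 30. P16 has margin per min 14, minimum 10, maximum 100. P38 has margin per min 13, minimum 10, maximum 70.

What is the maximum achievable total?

Meeting every minimum uses 20+10+20+20+10+10 = 90 min, leaving 300.
Order the part types by margin per min: P13 20 > P3 19 > P23 18 > P21 15 > P16 14 > P38 13.
Give P13 130 more to hit its cap of 150 — 170 left.
Give P3 10 more to hit its cap of 30 — 160 left.
P23: +10 to 30 (cap) — 150 left.
P21: +150 (room for 180) → 160. Pool exhausted.
Total = 19×30 + 15×160 + 20×150 + 18×30 + 14×10 + 13×10 = 6780.

6780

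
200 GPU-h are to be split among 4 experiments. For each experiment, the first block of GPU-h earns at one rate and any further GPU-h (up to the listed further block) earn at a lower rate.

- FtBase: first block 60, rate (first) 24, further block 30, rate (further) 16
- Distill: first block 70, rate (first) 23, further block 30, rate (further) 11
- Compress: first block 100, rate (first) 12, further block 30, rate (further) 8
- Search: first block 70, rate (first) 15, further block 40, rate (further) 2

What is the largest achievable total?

4130

Order all 8 blocks by rate: FtBase/first 24 > Distill/first 23 > FtBase/second 16 > Search/first 15 > Compress/first 12 > Distill/second 11 > Compress/second 8 > Search/second 2.
FtBase/first (24): +60 → 140 left.
Distill/first (23): +70 → 70 left.
FtBase/second (16): +30 → 40 left.
Search/first: +40 of 70 at 15; pool empty.
Total = 24×60 + 23×70 + 16×30 + 15×40 = 4130.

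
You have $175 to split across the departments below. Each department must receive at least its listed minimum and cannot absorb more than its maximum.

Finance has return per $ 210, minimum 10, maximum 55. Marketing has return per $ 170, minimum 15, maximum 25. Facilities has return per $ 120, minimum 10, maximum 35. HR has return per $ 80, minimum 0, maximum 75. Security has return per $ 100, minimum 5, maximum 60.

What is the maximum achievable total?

Meeting every minimum uses 10+15+10+0+5 = 40 $, leaving 135.
Highest return per $ first: Finance 210 > Marketing 170 > Facilities 120 > Security 100 > HR 80.
Finance: +45 to 55 (cap) — 90 left.
Marketing takes 10 more to reach its cap of 25 — 80 left.
Give Facilities 25 more to hit its cap of 35 — 55 left.
Security takes 55 more to reach its cap of 60 — 0 left.
Total = 210×55 + 170×25 + 120×35 + 100×60 = 26000.

26000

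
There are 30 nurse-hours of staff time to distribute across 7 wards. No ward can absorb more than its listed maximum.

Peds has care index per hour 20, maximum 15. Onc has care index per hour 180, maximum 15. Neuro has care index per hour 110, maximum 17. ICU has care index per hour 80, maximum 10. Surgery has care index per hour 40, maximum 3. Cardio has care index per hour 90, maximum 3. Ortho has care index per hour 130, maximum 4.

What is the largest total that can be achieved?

Order the wards by care index per hour: Onc 180 > Ortho 130 > Neuro 110 > Cardio 90 > ICU 80 > Surgery 40 > Peds 20.
Onc takes 15 to reach its cap of 15 — 15 left.
Ortho: +4 to 4 (cap) — 11 left.
Neuro: +11 (room for 17) → 11. Pool exhausted.
Total = 180×15 + 110×11 + 130×4 = 4430.

4430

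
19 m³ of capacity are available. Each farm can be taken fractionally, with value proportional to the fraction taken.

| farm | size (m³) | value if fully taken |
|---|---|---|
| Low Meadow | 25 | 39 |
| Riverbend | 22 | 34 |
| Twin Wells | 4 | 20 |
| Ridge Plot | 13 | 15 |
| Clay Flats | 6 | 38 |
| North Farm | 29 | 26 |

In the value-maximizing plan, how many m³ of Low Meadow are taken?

Best value per unit of size first: Clay Flats 38/6≈6.33, Twin Wells 20/4≈5, Low Meadow 39/25≈1.56, Riverbend 34/22≈1.55, Ridge Plot 15/13≈1.15, North Farm 26/29≈0.897.
Clay Flats: take in full, 6 m³ for value 38 — 13 left.
Twin Wells: take in full, 4 m³ for value 20 — 9 left.
Fill the last 9 m³ with part of Low Meadow: 9/25 of it earns 14.04.

9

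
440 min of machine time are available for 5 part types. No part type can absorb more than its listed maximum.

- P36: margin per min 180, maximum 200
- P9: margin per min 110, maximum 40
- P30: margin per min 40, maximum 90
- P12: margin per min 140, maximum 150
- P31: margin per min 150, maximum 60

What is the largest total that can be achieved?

69300

Order the part types by margin per min: P36 180 > P31 150 > P12 140 > P9 110 > P30 40.
P36: +200 to 200 (cap) ; 240 left.
Give P31 60 to hit its cap of 60 ; 180 left.
Give P12 150 to hit its cap of 150 ; 30 left.
Only 30 left; P9 takes them to reach 30.
Total = 180×200 + 110×30 + 140×150 + 150×60 = 69300.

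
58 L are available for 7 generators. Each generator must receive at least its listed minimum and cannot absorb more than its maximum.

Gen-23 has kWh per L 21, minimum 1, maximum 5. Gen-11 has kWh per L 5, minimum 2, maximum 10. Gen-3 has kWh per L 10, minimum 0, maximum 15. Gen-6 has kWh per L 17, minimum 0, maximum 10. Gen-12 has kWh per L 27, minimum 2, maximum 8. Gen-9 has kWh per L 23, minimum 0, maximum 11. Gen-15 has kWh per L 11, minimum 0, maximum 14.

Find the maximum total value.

Meeting every minimum uses 1+2+0+0+2+0+0 = 5 L, leaving 53.
Highest kWh per L first: Gen-12 27 > Gen-9 23 > Gen-23 21 > Gen-6 17 > Gen-15 11 > Gen-3 10 > Gen-11 5.
Gen-12: +6 to 8 (cap) ; 47 left.
Gen-9: +11 to 11 (cap) ; 36 left.
Gen-23: +4 to 5 (cap) ; 32 left.
Gen-6: +10 to 10 (cap) ; 22 left.
Gen-15 takes 14 more to reach its cap of 14 ; 8 left.
Gen-3 has room for 15 more but only 8 remain, so it gets 8.
Total = 21×5 + 5×2 + 10×8 + 17×10 + 27×8 + 23×11 + 11×14 = 988.

988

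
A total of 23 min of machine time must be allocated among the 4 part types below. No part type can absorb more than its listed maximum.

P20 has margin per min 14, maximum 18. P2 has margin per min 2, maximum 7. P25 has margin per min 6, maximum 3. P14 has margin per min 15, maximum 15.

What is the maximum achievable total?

337

Highest margin per min first: P14 15 > P20 14 > P25 6 > P2 2.
Give P14 15 to hit its cap of 15 — 8 left.
P20 has room for 18 but only 8 remain, so it gets 8.
Total = 14×8 + 15×15 = 337.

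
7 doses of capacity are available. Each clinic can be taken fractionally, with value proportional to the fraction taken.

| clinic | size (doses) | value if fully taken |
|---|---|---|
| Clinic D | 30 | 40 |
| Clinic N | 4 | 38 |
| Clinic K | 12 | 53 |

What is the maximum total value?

51.25

Rank by value-to-size ratio: Clinic N 38/4≈9.5, Clinic K 53/12≈4.42, Clinic D 40/30≈1.33.
Take all of Clinic N (4 doses, value 38) → 3 doses left.
3 doses left: a 3/12 share of Clinic K gives 53×3/12 = 13.25.
Total value = 51.25.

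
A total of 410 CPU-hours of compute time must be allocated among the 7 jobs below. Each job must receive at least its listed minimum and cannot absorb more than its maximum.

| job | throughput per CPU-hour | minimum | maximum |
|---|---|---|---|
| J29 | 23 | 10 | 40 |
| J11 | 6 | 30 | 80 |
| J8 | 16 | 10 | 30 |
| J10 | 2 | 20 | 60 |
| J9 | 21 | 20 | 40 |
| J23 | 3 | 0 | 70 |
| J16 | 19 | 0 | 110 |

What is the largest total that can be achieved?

Meeting every minimum uses 10+30+10+20+20+0+0 = 90 CPU-hours, leaving 320.
Highest throughput per CPU-hour first: J29 23 > J9 21 > J16 19 > J8 16 > J11 6 > J23 3 > J10 2.
Give J29 30 more to hit its cap of 40 → 290 left.
J9 takes 20 more to reach its cap of 40 → 270 left.
Give J16 110 more to hit its cap of 110 → 160 left.
J8: +20 to 30 (cap) → 140 left.
Give J11 50 more to hit its cap of 80 → 90 left.
Give J23 70 more to hit its cap of 70 → 20 left.
J10: +20 (room for 40) → 40. Pool exhausted.
Total = 23×40 + 6×80 + 16×30 + 2×40 + 21×40 + 3×70 + 19×110 = 5100.

5100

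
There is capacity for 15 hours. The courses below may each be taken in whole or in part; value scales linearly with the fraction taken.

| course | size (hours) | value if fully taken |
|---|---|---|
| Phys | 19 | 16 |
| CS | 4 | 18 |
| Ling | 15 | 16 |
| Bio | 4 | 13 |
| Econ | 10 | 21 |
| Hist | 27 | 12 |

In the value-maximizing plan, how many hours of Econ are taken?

7

Sort by value density: CS 18/4≈4.5, Bio 13/4≈3.25, Econ 21/10≈2.1, Ling 16/15≈1.07, Phys 16/19≈0.842, Hist 12/27≈0.444.
CS: take in full, 4 hours for value 18 → 11 left.
All 4 hours of Bio fit (value 13) → 7 remain.
Only 7 hours remain; take 7/10 of Econ for value 21×7/10 = 14.7.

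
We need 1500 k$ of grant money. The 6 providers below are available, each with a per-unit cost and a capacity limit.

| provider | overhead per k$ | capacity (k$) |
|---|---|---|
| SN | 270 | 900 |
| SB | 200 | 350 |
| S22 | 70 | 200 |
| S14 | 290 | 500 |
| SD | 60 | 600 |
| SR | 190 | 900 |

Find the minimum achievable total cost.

Cheapest first:
SD at 60: take all 600 k$ → 900 still needed.
S22 (70): use full 200 → 700 k$ to go.
Take 700 from SR at 190 to finish.
SB, SN, S14: unused.
Cost = 600×60 + 200×70 + 700×190 = 183000.

183000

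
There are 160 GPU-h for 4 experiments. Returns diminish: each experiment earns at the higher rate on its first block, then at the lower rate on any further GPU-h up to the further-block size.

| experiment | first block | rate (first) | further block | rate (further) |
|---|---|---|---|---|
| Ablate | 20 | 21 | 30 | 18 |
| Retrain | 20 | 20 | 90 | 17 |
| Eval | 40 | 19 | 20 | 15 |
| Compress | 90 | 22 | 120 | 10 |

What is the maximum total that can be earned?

Order all 8 blocks by rate: Compress/T1 22 > Ablate/T1 21 > Retrain/T1 20 > Eval/T1 19 > Ablate/T2 18 > Retrain/T2 17 > Eval/T2 15 > Compress/T2 10.
Compress/T1 (22): +90 — 70 left.
Fill Ablate T1 block (20 at 21) — 50 left.
Retrain T1 at 20: fill all 20 — 30 left.
Eval T1 at 19: only 30 left, fill 30.
Total = 22×90 + 21×20 + 20×20 + 19×30 = 3370.

3370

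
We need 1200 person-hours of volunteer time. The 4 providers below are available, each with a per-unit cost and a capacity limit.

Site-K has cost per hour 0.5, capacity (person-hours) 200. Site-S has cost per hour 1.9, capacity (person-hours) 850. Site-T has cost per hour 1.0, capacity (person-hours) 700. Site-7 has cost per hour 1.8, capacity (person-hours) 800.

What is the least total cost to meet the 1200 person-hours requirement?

Fill from the cheapest provider first.
Site-K at 0.5: take all 200 person-hours → 1000 still needed.
Site-T at 1.0: take all 700 person-hours → 300 still needed.
Site-7 (1.8): take the remaining 300 → done.
Site-S: unused.
Cost = 200×0.5 + 700×1.0 + 300×1.8 = 1340.

1340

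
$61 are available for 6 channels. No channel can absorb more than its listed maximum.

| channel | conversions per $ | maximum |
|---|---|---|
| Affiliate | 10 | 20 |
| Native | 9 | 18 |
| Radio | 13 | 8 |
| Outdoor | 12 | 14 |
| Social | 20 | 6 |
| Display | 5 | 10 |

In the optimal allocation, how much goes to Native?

13

Order the channels by conversions per $: Social 20 > Radio 13 > Outdoor 12 > Affiliate 10 > Native 9 > Display 5.
Social: +6 to 6 (cap) ; 55 left.
Radio takes 8 to reach its cap of 8 ; 47 left.
Outdoor takes 14 to reach its cap of 14 ; 33 left.
Give Affiliate 20 to hit its cap of 20 ; 13 left.
Native: +13 (room for 18) → 13. Pool exhausted.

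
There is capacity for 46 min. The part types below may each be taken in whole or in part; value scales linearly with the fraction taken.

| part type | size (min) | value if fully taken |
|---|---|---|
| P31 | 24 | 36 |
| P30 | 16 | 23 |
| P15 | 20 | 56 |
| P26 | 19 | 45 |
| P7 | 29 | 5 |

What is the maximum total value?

Rank by value-to-size ratio: P15 56/20≈2.8, P26 45/19≈2.37, P31 36/24≈1.5, P30 23/16≈1.44, P7 5/29≈0.172.
P15: take in full, 20 min for value 56 ; 26 left.
Take all of P26 (19 min, value 45) ; 7 min left.
Only 7 min remain; take 7/24 of P31 for value 36×7/24 = 10.5.
Total value = 111.5.

111.5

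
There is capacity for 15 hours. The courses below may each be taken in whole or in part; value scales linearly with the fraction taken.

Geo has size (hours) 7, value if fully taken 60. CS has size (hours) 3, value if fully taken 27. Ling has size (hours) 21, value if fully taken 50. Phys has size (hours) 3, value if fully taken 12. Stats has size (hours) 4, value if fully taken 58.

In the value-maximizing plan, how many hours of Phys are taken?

1

Best value per unit of size first: Stats 58/4≈14.5, CS 27/3≈9, Geo 60/7≈8.57, Phys 12/3≈4, Ling 50/21≈2.38.
Take all of Stats (4 hours, value 58) → 11 hours left.
All 3 hours of CS fit (value 27) → 8 remain.
Geo: take in full, 7 hours for value 60 → 1 left.
1 hours left: a 1/3 share of Phys gives 12×1/3 = 4.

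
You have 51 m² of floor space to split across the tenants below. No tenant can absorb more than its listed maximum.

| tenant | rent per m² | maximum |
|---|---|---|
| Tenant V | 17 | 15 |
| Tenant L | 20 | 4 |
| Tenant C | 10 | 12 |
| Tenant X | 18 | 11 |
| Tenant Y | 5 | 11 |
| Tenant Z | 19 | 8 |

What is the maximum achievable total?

810

Rank by rent per m²: Tenant L 20 > Tenant Z 19 > Tenant X 18 > Tenant V 17 > Tenant C 10 > Tenant Y 5.
Tenant L takes 4 to reach its cap of 4 → 47 left.
Tenant Z takes 8 to reach its cap of 8 → 39 left.
Give Tenant X 11 to hit its cap of 11 → 28 left.
Give Tenant V 15 to hit its cap of 15 → 13 left.
Give Tenant C 12 to hit its cap of 12 → 1 left.
Tenant Y has room for 11 but only 1 remain, so it gets 1.
Total = 17×15 + 20×4 + 10×12 + 18×11 + 5×1 + 19×8 = 810.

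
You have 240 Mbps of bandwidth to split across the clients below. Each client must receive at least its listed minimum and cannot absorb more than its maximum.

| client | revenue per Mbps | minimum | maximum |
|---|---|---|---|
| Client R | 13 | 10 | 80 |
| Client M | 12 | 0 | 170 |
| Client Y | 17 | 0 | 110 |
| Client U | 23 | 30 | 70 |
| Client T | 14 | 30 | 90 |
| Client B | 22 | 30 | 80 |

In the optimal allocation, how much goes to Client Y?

50

Meeting every minimum uses 10+0+0+30+30+30 = 100 Mbps, leaving 140.
Order the clients by revenue per Mbps: Client U 23 > Client B 22 > Client Y 17 > Client T 14 > Client R 13 > Client M 12.
Client U: +40 to 70 (cap) ; 100 left.
Client B takes 50 more to reach its cap of 80 ; 50 left.
Client Y has room for 110 more but only 50 remain, so it gets 50.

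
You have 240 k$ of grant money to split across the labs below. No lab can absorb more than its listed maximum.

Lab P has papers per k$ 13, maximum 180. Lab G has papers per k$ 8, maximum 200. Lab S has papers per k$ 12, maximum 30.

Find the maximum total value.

Highest papers per k$ first: Lab P 13 > Lab S 12 > Lab G 8.
Lab P takes 180 to reach its cap of 180 → 60 left.
Lab S takes 30 to reach its cap of 30 → 30 left.
Lab G has room for 200 but only 30 remain, so it gets 30.
Total = 13×180 + 8×30 + 12×30 = 2940.

2940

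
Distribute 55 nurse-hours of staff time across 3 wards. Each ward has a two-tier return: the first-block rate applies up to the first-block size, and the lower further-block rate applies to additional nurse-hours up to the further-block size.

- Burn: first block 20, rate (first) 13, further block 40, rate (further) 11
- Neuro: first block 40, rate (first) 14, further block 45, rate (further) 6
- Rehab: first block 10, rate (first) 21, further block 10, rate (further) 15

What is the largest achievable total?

850

Rank every tier by rate: Rehab/first 21 > Rehab/second 15 > Neuro/first 14 > Burn/first 13 > Burn/second 11 > Neuro/second 6.
Fill Rehab first block (10 at 21) ; 45 left.
Rehab second at 15: fill all 10 ; 35 left.
35 remain; put them into Neuro first at 14.
Total = 21×10 + 15×10 + 14×35 = 850.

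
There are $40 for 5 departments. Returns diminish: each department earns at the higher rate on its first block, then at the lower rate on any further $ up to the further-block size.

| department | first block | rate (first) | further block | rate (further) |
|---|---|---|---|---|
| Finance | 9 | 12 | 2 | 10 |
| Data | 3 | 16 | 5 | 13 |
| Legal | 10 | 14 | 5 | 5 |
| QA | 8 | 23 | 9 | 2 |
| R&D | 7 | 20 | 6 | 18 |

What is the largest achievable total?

Order all 10 blocks by rate: QA/tier1 23 > R&D/tier1 20 > R&D/tier2 18 > Data/tier1 16 > Legal/tier1 14 > Data/tier2 13 > Finance/tier1 12 > Finance/tier2 10 > Legal/tier2 5 > QA/tier2 2.
QA tier1 at 23: fill all 8 ; 32 left.
Fill R&D tier1 block (7 at 20) ; 25 left.
R&D tier2 at 18: fill all 6 ; 19 left.
Data/tier1 (16): +3 ; 16 left.
Legal tier1 at 14: fill all 10 ; 6 left.
Fill Data tier2 block (5 at 13) ; 1 left.
Finance tier1 at 12: only 1 left, fill 1.
Total = 23×8 + 20×7 + 18×6 + 16×3 + 14×10 + 13×5 + 12×1 = 697.

697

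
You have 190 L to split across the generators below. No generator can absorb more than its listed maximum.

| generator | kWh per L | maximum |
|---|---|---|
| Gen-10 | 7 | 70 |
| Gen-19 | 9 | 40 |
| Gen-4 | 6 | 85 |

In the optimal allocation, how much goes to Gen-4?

80

Highest kWh per L first: Gen-19 9 > Gen-10 7 > Gen-4 6.
Gen-19: +40 to 40 (cap) → 150 left.
Gen-10: +70 to 70 (cap) → 80 left.
Gen-4: +80 (room for 85) → 80. Pool exhausted.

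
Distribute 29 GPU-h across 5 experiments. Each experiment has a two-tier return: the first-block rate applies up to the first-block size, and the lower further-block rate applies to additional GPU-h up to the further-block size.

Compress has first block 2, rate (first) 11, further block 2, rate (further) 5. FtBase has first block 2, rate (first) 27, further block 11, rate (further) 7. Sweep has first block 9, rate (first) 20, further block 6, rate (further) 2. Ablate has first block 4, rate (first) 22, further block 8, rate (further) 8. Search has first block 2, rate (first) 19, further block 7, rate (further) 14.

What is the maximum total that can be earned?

504

Treat each block as its own option and order by rate: FtBase/tier1 27 > Ablate/tier1 22 > Sweep/tier1 20 > Search/tier1 19 > Search/tier2 14 > Compress/tier1 11 > Ablate/tier2 8 > FtBase/tier2 7 > Compress/tier2 5 > Sweep/tier2 2.
FtBase/tier1 (27): +2 ; 27 left.
Fill Ablate tier1 block (4 at 22) ; 23 left.
Sweep tier1 at 20: fill all 9 ; 14 left.
Search tier1 at 19: fill all 2 ; 12 left.
Fill Search tier2 block (7 at 14) ; 5 left.
Compress/tier1 (11): +2 ; 3 left.
3 remain; put them into Ablate tier2 at 8.
Total = 27×2 + 22×4 + 20×9 + 19×2 + 14×7 + 11×2 + 8×3 = 504.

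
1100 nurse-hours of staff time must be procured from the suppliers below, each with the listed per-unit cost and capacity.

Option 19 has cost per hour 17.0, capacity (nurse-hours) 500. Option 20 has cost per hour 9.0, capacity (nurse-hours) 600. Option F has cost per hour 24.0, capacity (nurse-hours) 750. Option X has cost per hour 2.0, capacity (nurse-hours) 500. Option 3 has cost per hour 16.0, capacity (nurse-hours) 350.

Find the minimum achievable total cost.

6400

Cheapest first:
Option X at 2.0: take all 500 nurse-hours — 600 still needed.
Option 20 (9.0): use full 600 — 0 nurse-hours to go.
Option 3, Option 19, Option F: unused.
Cost = 500×2.0 + 600×9.0 = 6400.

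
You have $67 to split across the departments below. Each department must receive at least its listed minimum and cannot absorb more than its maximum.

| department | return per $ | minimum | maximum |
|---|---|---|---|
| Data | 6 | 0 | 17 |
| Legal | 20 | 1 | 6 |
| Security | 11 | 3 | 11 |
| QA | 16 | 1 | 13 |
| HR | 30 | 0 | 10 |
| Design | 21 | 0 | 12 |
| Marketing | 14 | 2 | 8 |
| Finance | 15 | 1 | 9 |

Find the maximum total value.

Meeting every minimum uses 0+1+3+1+0+0+2+1 = 8 $, leaving 59.
Order the departments by return per $: HR 30 > Design 21 > Legal 20 > QA 16 > Finance 15 > Marketing 14 > Security 11 > Data 6.
Give HR 10 more to hit its cap of 10 — 49 left.
Design takes 12 more to reach its cap of 12 — 37 left.
Legal: +5 to 6 (cap) — 32 left.
Give QA 12 more to hit its cap of 13 — 20 left.
Finance takes 8 more to reach its cap of 9 — 12 left.
Marketing: +6 to 8 (cap) — 6 left.
Only 6 left; Security takes them to reach 9.
Total = 20×6 + 11×9 + 16×13 + 30×10 + 21×12 + 14×8 + 15×9 = 1226.

1226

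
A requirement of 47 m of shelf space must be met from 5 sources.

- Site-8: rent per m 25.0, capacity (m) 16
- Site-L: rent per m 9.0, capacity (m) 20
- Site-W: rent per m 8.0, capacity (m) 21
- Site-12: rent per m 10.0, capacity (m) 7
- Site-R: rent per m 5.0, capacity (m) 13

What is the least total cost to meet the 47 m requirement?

Fill from the cheapest source first.
Site-R at 5.0: take all 13 m → 34 still needed.
Site-W (8.0): use full 21 → 13 m to go.
Take 13 from Site-L at 9.0 to finish.
Site-12, Site-8: unused.
Cost = 13×5.0 + 21×8.0 + 13×9.0 = 350.

350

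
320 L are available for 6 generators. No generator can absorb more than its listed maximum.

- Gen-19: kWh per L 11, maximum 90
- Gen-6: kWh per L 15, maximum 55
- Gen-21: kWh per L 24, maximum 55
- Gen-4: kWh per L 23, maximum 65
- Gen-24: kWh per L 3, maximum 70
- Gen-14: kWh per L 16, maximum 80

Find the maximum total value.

5635

Highest kWh per L first: Gen-21 24 > Gen-4 23 > Gen-14 16 > Gen-6 15 > Gen-19 11 > Gen-24 3.
Give Gen-21 55 to hit its cap of 55 → 265 left.
Gen-4 takes 65 to reach its cap of 65 → 200 left.
Gen-14: +80 to 80 (cap) → 120 left.
Gen-6 takes 55 to reach its cap of 55 → 65 left.
Gen-19: +65 (room for 90) → 65. Pool exhausted.
Total = 11×65 + 15×55 + 24×55 + 23×65 + 16×80 = 5635.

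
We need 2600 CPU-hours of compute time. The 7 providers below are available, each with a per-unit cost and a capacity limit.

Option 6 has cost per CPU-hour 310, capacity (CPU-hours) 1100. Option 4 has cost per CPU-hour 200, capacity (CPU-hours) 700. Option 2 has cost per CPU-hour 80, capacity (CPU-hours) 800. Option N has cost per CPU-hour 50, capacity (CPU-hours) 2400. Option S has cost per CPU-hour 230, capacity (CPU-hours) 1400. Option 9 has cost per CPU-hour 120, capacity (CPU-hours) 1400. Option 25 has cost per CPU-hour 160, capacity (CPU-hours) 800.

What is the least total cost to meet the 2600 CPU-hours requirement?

Fill from the cheapest provider first.
Option N at 50: take all 2400 CPU-hours → 200 still needed.
Option 2 (80): take the remaining 200 → done.
Option 9, Option 25, Option 4, Option S, Option 6: unused.
Cost = 2400×50 + 200×80 = 136000.

136000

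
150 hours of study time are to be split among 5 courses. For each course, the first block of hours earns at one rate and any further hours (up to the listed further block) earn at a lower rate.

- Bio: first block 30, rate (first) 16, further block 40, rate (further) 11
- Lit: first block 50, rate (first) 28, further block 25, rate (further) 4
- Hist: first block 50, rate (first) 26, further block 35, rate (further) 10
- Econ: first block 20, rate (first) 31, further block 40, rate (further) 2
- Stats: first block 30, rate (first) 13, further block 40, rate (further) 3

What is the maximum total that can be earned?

Order all 10 blocks by rate: Econ/T1 31 > Lit/T1 28 > Hist/T1 26 > Bio/T1 16 > Stats/T1 13 > Bio/T2 11 > Hist/T2 10 > Lit/T2 4 > Stats/T2 3 > Econ/T2 2.
Econ/T1 (31): +20 → 130 left.
Fill Lit T1 block (50 at 28) → 80 left.
Fill Hist T1 block (50 at 26) → 30 left.
Fill Bio T1 block (30 at 16) → 0 left.
Total = 31×20 + 28×50 + 26×50 + 16×30 = 3800.

3800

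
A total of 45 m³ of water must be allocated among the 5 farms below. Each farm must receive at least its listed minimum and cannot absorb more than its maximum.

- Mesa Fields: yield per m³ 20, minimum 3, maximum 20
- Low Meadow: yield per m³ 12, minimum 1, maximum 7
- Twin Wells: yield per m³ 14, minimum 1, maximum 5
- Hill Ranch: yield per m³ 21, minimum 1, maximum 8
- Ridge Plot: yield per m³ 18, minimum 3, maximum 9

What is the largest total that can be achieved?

Meeting every minimum uses 3+1+1+1+3 = 9 m³, leaving 36.
Order the farms by yield per m³: Hill Ranch 21 > Mesa Fields 20 > Ridge Plot 18 > Twin Wells 14 > Low Meadow 12.
Hill Ranch: +7 to 8 (cap) ; 29 left.
Mesa Fields takes 17 more to reach its cap of 20 ; 12 left.
Ridge Plot takes 6 more to reach its cap of 9 ; 6 left.
Give Twin Wells 4 more to hit its cap of 5 ; 2 left.
Only 2 left; Low Meadow takes them to reach 3.
Total = 20×20 + 12×3 + 14×5 + 21×8 + 18×9 = 836.

836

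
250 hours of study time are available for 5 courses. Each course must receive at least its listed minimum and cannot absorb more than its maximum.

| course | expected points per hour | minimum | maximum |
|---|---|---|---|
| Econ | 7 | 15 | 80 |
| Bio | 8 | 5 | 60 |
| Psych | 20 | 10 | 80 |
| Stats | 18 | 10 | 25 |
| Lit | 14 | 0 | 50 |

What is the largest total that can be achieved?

Meeting every minimum uses 15+5+10+10+0 = 40 hours, leaving 210.
Highest expected points per hour first: Psych 20 > Stats 18 > Lit 14 > Bio 8 > Econ 7.
Psych: +70 to 80 (cap) ; 140 left.
Give Stats 15 more to hit its cap of 25 ; 125 left.
Give Lit 50 more to hit its cap of 50 ; 75 left.
Give Bio 55 more to hit its cap of 60 ; 20 left.
Econ: +20 (room for 65) → 35. Pool exhausted.
Total = 7×35 + 8×60 + 20×80 + 18×25 + 14×50 = 3475.

3475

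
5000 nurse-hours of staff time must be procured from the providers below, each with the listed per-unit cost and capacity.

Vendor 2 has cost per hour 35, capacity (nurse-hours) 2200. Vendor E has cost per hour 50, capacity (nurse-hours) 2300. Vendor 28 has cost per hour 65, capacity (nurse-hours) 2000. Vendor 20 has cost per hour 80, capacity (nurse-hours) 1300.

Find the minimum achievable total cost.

224500

Fill from the cheapest provider first.
Take 2200 from Vendor 2 at 35 — need 2800 more.
Take 2300 from Vendor E at 50 — need 500 more.
Vendor 28 at 65: take 500 of its 2000 — requirement met.
Vendor 20: unused.
Cost = 2200×35 + 2300×50 + 500×65 = 224500.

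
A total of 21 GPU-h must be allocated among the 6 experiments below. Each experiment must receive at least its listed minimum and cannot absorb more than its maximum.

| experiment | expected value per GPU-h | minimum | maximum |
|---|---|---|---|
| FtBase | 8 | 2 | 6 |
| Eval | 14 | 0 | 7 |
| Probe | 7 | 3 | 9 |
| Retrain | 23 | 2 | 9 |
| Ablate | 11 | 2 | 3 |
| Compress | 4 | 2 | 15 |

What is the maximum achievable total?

Meeting every minimum uses 2+0+3+2+2+2 = 11 GPU-h, leaving 10.
Rank by expected value per GPU-h: Retrain 23 > Eval 14 > Ablate 11 > FtBase 8 > Probe 7 > Compress 4.
Give Retrain 7 more to hit its cap of 9 ; 3 left.
Eval has room for 7 more but only 3 remain, so it gets 3.
Total = 8×2 + 14×3 + 7×3 + 23×9 + 11×2 + 4×2 = 316.

316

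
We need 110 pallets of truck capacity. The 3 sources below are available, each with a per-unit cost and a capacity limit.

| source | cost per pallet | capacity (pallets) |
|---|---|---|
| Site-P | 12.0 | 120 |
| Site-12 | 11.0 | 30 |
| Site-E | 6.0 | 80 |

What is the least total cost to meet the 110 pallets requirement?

810

Cheapest first:
Site-E (6.0): use full 80 ; 30 pallets to go.
Take 30 from Site-12 at 11.0 ; need 0 more.
Site-P: unused.
Cost = 80×6.0 + 30×11.0 = 810.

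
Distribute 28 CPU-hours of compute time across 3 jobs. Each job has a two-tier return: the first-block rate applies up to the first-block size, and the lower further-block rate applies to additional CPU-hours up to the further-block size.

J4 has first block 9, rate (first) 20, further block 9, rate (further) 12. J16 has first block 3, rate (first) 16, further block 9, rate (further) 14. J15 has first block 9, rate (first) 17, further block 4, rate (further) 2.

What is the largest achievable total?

479

Rank every tier by rate: J4/first 20 > J15/first 17 > J16/first 16 > J16/second 14 > J4/second 12 > J15/second 2.
J4 first at 20: fill all 9 — 19 left.
J15/first (17): +9 — 10 left.
J16 first at 16: fill all 3 — 7 left.
7 remain; put them into J16 second at 14.
Total = 20×9 + 17×9 + 16×3 + 14×7 = 479.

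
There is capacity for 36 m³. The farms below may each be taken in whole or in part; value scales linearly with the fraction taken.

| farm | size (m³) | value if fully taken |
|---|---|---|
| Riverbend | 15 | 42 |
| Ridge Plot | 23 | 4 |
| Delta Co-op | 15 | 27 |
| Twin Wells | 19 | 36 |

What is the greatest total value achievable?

Rank by value-to-size ratio: Riverbend 42/15≈2.8, Twin Wells 36/19≈1.89, Delta Co-op 27/15≈1.8, Ridge Plot 4/23≈0.174.
All 15 m³ of Riverbend fit (value 42) — 21 remain.
Twin Wells: take in full, 19 m³ for value 36 — 2 left.
Only 2 m³ remain; take 2/15 of Delta Co-op for value 27×2/15 = 3.6.
Total value = 81.6.

81.6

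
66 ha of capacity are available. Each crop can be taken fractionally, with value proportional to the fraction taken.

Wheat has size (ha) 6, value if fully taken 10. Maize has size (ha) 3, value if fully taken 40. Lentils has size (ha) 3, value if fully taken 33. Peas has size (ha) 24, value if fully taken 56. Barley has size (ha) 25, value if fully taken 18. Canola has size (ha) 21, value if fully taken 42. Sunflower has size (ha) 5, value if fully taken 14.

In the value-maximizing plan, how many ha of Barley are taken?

Rank by value-to-size ratio: Maize 40/3≈13.3, Lentils 33/3≈11, Sunflower 14/5≈2.8, Peas 56/24≈2.33, Canola 42/21≈2, Wheat 10/6≈1.67, Barley 18/25≈0.72.
Maize: take in full, 3 ha for value 40 → 63 left.
Take all of Lentils (3 ha, value 33) → 60 ha left.
Take all of Sunflower (5 ha, value 14) → 55 ha left.
Take all of Peas (24 ha, value 56) → 31 ha left.
Canola: take in full, 21 ha for value 42 → 10 left.
Wheat: take in full, 6 ha for value 10 → 4 left.
Fill the last 4 ha with part of Barley: 4/25 of it earns 2.88.

4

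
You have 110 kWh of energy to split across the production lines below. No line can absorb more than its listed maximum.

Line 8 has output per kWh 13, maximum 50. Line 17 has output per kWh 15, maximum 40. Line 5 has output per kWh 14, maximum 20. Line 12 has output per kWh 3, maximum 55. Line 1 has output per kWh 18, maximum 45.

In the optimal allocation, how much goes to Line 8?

5

Highest output per kWh first: Line 1 18 > Line 17 15 > Line 5 14 > Line 8 13 > Line 12 3.
Line 1: +45 to 45 (cap) ; 65 left.
Give Line 17 40 to hit its cap of 40 ; 25 left.
Line 5 takes 20 to reach its cap of 20 ; 5 left.
Line 8: +5 (room for 50) → 5. Pool exhausted.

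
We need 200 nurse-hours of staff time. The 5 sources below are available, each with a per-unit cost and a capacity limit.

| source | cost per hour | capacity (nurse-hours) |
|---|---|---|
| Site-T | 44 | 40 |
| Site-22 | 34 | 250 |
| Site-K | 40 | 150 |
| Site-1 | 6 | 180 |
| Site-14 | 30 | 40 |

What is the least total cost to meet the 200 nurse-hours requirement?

Use sources in increasing cost order.
Site-1 at 6: take all 180 nurse-hours → 20 still needed.
Site-14 at 30: take 20 of its 40 → requirement met.
Site-22, Site-K, Site-T: unused.
Cost = 180×6 + 20×30 = 1680.

1680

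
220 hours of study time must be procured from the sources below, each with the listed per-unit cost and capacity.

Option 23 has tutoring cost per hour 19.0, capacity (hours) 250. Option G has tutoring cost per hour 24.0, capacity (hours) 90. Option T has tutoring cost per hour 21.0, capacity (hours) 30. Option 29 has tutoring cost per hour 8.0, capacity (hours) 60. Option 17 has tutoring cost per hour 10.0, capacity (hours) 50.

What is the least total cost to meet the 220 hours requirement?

3070

Use sources in increasing cost order.
Option 29 (8.0): use full 60 — 160 hours to go.
Option 17 (10.0): use full 50 — 110 hours to go.
Option 23 (19.0): take the remaining 110 — done.
Option T, Option G: unused.
Cost = 60×8.0 + 50×10.0 + 110×19.0 = 3070.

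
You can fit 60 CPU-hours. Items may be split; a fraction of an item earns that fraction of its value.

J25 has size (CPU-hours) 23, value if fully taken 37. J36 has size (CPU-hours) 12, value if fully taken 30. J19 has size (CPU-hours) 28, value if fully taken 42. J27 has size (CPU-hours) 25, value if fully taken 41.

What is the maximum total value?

Rank by value-to-size ratio: J36 30/12≈2.5, J27 41/25≈1.64, J25 37/23≈1.61, J19 42/28≈1.5.
J36: take in full, 12 CPU-hours for value 30 → 48 left.
J27: take in full, 25 CPU-hours for value 41 → 23 left.
J25: take in full, 23 CPU-hours for value 37 → 0 left.
Total value = 108.

108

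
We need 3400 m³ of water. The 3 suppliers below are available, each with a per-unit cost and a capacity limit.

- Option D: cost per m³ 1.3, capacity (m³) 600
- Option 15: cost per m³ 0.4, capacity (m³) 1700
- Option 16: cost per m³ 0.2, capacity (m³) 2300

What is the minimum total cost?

Cheapest first:
Option 16 (0.2): use full 2300 — 1100 m³ to go.
Option 15 at 0.4: take 1100 of its 1700 — requirement met.
Option D: unused.
Cost = 2300×0.2 + 1100×0.4 = 900.

900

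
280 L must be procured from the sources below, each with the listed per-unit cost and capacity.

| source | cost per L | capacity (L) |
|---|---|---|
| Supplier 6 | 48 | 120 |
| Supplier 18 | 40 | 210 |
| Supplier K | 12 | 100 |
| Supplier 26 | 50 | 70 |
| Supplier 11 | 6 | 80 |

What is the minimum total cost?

Use sources in increasing cost order.
Supplier 11 (6): use full 80 ; 200 L to go.
Supplier K (12): use full 100 ; 100 L to go.
Supplier 18 at 40: take 100 of its 210 ; requirement met.
Supplier 6, Supplier 26: unused.
Cost = 80×6 + 100×12 + 100×40 = 5680.

5680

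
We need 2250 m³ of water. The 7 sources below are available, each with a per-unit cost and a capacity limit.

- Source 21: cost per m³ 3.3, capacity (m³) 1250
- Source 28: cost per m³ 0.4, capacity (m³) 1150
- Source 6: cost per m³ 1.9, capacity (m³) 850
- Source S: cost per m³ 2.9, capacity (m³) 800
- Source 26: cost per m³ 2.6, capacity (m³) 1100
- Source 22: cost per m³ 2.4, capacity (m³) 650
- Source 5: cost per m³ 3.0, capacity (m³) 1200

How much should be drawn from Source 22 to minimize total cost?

250

Cheapest first:
Take 1150 from Source 28 at 0.4 ; need 1100 more.
Source 6 (1.9): use full 850 ; 250 m³ to go.
Source 22 at 2.4: take 250 of its 650 ; requirement met.
Source 26, Source S, Source 5, Source 21: unused.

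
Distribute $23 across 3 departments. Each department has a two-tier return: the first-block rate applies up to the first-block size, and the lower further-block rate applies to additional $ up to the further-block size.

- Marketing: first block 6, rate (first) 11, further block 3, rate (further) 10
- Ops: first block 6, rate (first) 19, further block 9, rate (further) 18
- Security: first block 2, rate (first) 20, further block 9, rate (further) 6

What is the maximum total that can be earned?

382

Treat each block as its own option and order by rate: Security/T1 20 > Ops/T1 19 > Ops/T2 18 > Marketing/T1 11 > Marketing/T2 10 > Security/T2 6.
Fill Security T1 block (2 at 20) → 21 left.
Ops/T1 (19): +6 → 15 left.
Ops T2 at 18: fill all 9 → 6 left.
Marketing/T1 (11): +6 → 0 left.
Total = 20×2 + 19×6 + 18×9 + 11×6 = 382.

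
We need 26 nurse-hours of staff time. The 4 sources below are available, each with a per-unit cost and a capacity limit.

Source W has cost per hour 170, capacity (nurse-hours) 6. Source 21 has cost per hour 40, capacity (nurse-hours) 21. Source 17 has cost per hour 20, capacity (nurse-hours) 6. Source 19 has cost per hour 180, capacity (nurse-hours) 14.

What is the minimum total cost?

920

Fill from the cheapest source first.
Source 17 (20): use full 6 — 20 nurse-hours to go.
Source 21 at 40: take 20 of its 21 — requirement met.
Source W, Source 19: unused.
Cost = 6×20 + 20×40 = 920.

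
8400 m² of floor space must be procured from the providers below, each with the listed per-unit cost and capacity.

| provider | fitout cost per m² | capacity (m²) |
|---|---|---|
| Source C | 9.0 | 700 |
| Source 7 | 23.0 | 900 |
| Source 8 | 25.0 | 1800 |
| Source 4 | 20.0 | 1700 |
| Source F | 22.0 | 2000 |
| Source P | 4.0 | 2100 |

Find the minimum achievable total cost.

Cheapest first:
Take 2100 from Source P at 4.0 ; need 6300 more.
Source C (9.0): use full 700 ; 5600 m² to go.
Source 4 (20.0): use full 1700 ; 3900 m² to go.
Source F at 22.0: take all 2000 m² ; 1900 still needed.
Source 7 at 23.0: take all 900 m² ; 1000 still needed.
Take 1000 from Source 8 at 25.0 to finish.
Cost = 2100×4.0 + 700×9.0 + 1700×20.0 + 2000×22.0 + 900×23.0 + 1000×25.0 = 138400.

138400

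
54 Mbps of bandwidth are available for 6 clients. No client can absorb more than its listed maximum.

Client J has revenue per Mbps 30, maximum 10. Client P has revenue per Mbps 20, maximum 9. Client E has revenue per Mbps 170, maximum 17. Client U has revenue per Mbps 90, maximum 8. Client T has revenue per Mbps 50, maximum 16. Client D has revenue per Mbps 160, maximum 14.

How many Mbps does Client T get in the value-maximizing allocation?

Rank by revenue per Mbps: Client E 170 > Client D 160 > Client U 90 > Client T 50 > Client J 30 > Client P 20.
Give Client E 17 to hit its cap of 17 ; 37 left.
Client D takes 14 to reach its cap of 14 ; 23 left.
Client U: +8 to 8 (cap) ; 15 left.
Only 15 left; Client T takes them to reach 15.

15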